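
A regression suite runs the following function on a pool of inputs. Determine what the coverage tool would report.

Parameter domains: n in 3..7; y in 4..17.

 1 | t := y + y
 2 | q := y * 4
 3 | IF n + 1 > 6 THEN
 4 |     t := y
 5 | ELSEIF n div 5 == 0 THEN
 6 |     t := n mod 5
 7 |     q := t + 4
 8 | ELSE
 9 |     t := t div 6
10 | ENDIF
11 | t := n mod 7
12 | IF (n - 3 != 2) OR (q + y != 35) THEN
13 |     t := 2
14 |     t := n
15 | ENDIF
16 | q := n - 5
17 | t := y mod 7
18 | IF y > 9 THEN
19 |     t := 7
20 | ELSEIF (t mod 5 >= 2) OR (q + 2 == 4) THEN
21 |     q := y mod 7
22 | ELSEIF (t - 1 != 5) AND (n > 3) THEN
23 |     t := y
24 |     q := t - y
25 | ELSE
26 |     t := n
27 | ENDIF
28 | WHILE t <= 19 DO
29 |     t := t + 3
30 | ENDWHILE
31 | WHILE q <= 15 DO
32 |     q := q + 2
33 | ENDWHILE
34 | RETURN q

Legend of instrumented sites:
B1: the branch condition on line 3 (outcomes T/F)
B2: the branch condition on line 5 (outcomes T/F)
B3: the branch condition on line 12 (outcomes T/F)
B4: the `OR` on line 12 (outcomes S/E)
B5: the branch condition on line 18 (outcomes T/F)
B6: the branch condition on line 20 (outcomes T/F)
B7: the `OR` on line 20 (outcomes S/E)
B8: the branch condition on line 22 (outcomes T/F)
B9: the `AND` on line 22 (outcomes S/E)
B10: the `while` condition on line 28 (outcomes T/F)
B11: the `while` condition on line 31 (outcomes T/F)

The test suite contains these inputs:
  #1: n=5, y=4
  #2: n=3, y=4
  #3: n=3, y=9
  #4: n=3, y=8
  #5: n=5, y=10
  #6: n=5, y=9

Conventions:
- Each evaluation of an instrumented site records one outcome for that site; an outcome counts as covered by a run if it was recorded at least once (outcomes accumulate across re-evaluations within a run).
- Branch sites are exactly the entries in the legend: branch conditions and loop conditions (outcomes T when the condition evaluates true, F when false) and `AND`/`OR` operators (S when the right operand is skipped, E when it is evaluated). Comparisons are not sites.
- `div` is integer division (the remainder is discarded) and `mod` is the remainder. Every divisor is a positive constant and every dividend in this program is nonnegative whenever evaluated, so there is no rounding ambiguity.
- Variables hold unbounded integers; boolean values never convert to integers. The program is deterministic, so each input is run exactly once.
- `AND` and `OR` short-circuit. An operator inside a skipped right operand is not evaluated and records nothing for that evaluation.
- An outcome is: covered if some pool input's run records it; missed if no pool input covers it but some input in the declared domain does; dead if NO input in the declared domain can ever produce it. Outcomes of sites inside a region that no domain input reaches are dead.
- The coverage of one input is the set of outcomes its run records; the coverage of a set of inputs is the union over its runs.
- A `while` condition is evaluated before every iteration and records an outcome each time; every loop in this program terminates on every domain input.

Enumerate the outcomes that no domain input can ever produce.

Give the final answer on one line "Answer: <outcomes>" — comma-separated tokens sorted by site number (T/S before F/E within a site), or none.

exhaustive pass over the 70-input domain:
  reachable outcomes have witnesses, e.g. B1=T (e.g. n=6, y=4), B1=F (e.g. n=3, y=4), B2=T (e.g. n=3, y=4), B2=F (e.g. n=5, y=4)

Answer: none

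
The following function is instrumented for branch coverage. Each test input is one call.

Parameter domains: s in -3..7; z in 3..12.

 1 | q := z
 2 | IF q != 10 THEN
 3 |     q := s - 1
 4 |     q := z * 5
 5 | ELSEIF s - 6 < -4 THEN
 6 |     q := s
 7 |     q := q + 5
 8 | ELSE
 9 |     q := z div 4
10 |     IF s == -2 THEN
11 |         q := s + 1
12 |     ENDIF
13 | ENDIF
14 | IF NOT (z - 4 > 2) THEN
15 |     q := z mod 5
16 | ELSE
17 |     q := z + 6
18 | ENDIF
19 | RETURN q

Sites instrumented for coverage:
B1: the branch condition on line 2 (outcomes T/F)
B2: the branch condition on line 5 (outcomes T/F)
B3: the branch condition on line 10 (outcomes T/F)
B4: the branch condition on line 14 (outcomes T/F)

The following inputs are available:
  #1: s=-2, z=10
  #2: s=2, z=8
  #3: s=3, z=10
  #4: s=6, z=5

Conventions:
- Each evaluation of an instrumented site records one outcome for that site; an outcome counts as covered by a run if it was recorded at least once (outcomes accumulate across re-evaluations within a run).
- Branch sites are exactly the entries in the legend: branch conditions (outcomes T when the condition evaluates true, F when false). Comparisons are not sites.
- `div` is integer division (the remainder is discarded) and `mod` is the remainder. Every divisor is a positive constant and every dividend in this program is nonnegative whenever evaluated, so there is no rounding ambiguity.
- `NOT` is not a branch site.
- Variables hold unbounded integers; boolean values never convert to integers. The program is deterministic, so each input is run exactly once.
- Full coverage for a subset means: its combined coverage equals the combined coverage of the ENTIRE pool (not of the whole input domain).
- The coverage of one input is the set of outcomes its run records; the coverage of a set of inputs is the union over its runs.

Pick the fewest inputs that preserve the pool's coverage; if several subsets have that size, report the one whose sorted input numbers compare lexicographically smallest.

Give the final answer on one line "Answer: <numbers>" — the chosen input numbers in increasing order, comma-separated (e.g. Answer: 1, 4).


#1 (s=-2, z=10) -> B1->F, B2->T, B4->F; covered: B1=F, B2=T, B4=F
#2 (s=2, z=8) -> B1->T, B4->F; covered: B1=T, B4=F
#3 (s=3, z=10) -> B1->F, B2->F, B3->F, B4->F; covered: B1=F, B2=F, B3=F, B4=F
#4 (s=6, z=5) -> B1->T, B4->T; covered: B1=T, B4=T
together the pool reaches 7 outcomes: B1=T, B1=F, B2=T, B2=F, B3=F, B4=T, B4=F
checked all size-1 subsets: none covers 7 outcomes (max 4/7)
checked all size-2 subsets: none covers 7 outcomes (max 6/7)
at size 3, {1, 3, 4} reaches all 7 outcomes; every lexicographically earlier size-3 subset fails
Answer: 1, 3, 4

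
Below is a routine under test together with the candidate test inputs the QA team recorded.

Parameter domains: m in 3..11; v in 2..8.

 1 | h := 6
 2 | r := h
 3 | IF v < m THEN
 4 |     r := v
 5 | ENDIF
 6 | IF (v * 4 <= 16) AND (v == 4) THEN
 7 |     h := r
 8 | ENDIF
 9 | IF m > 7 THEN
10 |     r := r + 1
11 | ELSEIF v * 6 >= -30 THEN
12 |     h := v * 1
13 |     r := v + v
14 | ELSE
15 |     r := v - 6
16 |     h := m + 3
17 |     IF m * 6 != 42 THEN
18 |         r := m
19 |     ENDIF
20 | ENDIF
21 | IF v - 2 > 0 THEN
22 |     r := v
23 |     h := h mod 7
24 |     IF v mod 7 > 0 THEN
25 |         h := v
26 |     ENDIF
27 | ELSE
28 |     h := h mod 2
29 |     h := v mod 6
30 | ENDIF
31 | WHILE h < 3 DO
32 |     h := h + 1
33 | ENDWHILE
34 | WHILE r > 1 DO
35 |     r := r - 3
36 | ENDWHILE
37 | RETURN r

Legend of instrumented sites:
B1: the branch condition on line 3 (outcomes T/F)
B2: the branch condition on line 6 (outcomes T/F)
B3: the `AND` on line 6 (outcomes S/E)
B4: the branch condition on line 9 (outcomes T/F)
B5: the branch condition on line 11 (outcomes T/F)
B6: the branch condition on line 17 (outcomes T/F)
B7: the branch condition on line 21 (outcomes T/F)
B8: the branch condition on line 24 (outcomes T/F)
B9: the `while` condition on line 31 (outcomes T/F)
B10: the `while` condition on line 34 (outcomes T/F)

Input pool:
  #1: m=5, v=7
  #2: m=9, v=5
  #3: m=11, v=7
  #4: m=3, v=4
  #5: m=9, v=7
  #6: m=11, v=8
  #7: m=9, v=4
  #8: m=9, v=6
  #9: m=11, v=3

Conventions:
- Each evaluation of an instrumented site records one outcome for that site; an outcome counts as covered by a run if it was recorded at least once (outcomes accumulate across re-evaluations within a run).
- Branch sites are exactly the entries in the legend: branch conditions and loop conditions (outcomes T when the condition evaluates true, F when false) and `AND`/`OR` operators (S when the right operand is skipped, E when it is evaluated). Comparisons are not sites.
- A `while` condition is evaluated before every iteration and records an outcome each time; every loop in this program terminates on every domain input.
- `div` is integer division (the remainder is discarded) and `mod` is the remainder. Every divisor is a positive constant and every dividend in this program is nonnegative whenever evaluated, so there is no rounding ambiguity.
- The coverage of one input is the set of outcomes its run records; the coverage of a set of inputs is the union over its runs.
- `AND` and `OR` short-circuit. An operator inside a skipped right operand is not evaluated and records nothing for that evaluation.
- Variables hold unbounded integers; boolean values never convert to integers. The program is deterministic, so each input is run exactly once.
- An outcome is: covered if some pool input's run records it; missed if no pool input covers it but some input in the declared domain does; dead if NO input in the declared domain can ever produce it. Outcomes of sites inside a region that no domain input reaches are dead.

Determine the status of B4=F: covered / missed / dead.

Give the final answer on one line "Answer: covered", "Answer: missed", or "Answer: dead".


B4=F is recorded by pool input(s) 1, 4 -> covered
Answer: covered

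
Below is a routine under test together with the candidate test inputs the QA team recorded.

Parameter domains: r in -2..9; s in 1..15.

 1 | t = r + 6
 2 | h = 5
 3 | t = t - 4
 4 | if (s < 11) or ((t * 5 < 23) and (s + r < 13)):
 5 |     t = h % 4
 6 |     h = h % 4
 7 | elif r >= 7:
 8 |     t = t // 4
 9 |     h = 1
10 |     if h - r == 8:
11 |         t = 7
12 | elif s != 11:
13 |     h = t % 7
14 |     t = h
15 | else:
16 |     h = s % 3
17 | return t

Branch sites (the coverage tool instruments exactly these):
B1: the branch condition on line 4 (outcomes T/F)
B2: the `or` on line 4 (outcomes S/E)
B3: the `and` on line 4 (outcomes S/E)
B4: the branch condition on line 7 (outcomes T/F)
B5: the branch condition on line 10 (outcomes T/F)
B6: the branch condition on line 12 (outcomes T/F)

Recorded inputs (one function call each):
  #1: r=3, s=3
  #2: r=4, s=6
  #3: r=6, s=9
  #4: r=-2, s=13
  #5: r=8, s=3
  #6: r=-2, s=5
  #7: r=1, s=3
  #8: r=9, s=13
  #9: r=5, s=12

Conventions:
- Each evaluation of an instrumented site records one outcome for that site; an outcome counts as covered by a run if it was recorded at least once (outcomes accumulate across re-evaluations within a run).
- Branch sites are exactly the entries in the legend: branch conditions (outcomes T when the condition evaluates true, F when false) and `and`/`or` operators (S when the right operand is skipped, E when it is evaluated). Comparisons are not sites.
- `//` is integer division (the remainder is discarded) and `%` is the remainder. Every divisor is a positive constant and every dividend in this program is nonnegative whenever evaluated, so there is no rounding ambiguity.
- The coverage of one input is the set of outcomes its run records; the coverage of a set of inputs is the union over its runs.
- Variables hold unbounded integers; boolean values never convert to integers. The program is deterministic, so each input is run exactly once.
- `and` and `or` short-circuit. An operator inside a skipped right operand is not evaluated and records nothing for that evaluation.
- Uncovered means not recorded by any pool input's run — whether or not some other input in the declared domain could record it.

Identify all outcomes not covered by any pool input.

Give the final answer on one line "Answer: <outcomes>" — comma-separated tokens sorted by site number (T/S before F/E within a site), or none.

input #1 (r=3, s=3): covers B1=T, B2=S
input #2 (r=4, s=6): covers B1=T, B2=S
input #3 (r=6, s=9): covers B1=T, B2=S
input #4 (r=-2, s=13): covers B1=T, B2=E, B3=E
input #5 (r=8, s=3): covers B1=T, B2=S
input #6 (r=-2, s=5): covers B1=T, B2=S
input #7 (r=1, s=3): covers B1=T, B2=S
input #8 (r=9, s=13): covers B1=F, B2=E, B3=S, B4=T, B5=F
input #9 (r=5, s=12): covers B1=F, B2=E, B3=S, B4=F, B6=T
union over the pool: B1=T, B1=F, B2=S, B2=E, B3=S, B3=E, B4=T, B4=F, B5=F, B6=T
uncovered (2 of 12): B5=T, B6=F

Answer: B5=T, B6=F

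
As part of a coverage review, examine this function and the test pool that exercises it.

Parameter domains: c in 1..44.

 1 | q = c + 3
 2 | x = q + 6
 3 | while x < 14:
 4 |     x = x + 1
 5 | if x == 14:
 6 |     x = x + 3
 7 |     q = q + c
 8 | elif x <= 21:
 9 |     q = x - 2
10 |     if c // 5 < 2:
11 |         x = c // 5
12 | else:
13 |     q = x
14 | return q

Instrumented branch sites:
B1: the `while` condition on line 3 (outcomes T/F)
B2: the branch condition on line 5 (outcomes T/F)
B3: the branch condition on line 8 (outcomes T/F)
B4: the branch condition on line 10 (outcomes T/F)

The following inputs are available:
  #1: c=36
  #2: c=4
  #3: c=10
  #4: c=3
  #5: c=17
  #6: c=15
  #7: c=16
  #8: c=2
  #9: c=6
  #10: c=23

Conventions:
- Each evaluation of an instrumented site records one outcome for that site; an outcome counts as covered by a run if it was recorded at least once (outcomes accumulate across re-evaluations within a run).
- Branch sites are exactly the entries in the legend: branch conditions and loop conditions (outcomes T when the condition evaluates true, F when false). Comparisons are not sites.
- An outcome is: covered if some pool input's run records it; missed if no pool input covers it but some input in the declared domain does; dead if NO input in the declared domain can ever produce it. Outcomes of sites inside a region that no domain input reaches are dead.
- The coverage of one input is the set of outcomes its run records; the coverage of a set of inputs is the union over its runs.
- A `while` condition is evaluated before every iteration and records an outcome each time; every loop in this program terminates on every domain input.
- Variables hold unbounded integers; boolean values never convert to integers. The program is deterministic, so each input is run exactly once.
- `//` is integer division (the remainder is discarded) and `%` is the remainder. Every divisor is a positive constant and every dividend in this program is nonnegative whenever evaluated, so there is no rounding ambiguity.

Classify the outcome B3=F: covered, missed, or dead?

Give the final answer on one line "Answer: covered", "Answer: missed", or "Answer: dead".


B3=F is recorded by pool input(s) 1, 5, 6, 7, 10 -> covered
Answer: covered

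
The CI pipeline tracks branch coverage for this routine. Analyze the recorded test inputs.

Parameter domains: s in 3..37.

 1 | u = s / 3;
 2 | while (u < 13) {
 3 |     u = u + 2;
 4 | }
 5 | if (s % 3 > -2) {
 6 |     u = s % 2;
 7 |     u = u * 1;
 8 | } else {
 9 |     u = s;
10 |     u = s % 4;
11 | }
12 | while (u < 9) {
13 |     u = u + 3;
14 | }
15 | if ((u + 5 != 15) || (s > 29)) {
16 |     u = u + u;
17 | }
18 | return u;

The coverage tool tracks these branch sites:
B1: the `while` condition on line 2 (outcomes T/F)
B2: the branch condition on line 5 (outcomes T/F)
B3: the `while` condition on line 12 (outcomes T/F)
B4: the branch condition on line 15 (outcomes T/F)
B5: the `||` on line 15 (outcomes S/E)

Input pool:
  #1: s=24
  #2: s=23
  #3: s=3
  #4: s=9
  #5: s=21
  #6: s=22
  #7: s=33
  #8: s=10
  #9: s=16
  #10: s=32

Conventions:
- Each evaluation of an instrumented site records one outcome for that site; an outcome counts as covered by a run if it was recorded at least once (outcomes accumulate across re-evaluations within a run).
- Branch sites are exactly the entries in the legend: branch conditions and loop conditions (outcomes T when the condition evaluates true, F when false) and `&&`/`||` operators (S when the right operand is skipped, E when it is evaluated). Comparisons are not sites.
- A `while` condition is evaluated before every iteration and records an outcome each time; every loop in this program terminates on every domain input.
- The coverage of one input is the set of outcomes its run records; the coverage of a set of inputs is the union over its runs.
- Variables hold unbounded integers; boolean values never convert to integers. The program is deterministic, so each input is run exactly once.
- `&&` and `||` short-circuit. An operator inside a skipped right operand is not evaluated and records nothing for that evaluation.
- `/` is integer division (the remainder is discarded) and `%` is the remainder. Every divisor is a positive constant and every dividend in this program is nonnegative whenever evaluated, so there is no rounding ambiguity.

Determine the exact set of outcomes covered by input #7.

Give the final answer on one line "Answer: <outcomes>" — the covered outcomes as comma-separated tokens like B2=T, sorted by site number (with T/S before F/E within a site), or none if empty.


Event log for input #7 (s=33):
  B1->T, B1->F, B2->T, B3->T, B3->T, B3->T, B3->F, B5->E, B4->T
distinct outcomes covered: B1=T, B1=F, B2=T, B3=T, B3=F, B4=T, B5=E
Answer: B1=T, B1=F, B2=T, B3=T, B3=F, B4=T, B5=E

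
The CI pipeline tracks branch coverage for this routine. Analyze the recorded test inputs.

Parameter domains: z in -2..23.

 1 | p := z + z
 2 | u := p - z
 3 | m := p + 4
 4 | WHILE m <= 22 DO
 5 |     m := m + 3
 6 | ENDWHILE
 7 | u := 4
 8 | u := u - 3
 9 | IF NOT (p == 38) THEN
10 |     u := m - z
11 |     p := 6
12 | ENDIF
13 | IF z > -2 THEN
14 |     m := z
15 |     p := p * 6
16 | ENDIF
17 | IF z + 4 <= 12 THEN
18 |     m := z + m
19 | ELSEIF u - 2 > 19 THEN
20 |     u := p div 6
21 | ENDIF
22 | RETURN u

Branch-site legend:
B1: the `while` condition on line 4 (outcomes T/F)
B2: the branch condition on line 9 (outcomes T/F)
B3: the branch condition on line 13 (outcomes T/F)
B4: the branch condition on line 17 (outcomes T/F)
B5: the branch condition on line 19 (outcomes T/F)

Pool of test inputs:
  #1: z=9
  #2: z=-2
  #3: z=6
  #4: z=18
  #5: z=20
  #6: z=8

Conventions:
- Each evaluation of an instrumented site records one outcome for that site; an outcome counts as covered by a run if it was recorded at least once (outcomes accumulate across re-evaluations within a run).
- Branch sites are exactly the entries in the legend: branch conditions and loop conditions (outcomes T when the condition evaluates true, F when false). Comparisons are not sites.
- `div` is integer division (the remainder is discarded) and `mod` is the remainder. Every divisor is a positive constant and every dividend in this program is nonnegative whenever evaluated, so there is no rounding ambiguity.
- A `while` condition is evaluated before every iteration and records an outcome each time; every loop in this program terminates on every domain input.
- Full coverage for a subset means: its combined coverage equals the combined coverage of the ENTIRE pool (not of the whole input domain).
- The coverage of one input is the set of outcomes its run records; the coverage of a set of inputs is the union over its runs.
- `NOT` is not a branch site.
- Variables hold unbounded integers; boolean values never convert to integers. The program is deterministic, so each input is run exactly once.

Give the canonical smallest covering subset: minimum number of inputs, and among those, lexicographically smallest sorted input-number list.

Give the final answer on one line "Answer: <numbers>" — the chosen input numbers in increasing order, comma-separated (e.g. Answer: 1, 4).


test 1 (z=9) fires B1->T, B1->F, B2->T, B3->T, B4->F, B5->F; hits B1=T, B1=F, B2=T, B3=T, B4=F, B5=F
test 2 (z=-2) fires B1->T, B1->T, B1->T, B1->T, B1->T, B1->T, B1->T, B1->T, B1->F, B2->T, B3->F, B4->T; hits B1=T, B1=F, B2=T, B3=F, B4=T
test 3 (z=6) fires B1->T, B1->T, B1->T, B1->F, B2->T, B3->T, B4->T; hits B1=T, B1=F, B2=T, B3=T, B4=T
test 4 (z=18) fires B1->F, B2->T, B3->T, B4->F, B5->T; hits B1=F, B2=T, B3=T, B4=F, B5=T
test 5 (z=20) fires B1->F, B2->T, B3->T, B4->F, B5->T; hits B1=F, B2=T, B3=T, B4=F, B5=T
test 6 (z=8) fires B1->T, B1->F, B2->T, B3->T, B4->T; hits B1=T, B1=F, B2=T, B3=T, B4=T
pool-wide coverage (9 outcomes): B1=T, B1=F, B2=T, B3=T, B3=F, B4=T, B4=F, B5=T, B5=F
checked all size-1 subsets: none covers 9 outcomes (max 6/9)
checked all size-2 subsets: none covers 9 outcomes (max 8/9)
at size 3, {1, 2, 4} reaches all 9 outcomes; every lexicographically earlier size-3 subset fails
Answer: 1, 2, 4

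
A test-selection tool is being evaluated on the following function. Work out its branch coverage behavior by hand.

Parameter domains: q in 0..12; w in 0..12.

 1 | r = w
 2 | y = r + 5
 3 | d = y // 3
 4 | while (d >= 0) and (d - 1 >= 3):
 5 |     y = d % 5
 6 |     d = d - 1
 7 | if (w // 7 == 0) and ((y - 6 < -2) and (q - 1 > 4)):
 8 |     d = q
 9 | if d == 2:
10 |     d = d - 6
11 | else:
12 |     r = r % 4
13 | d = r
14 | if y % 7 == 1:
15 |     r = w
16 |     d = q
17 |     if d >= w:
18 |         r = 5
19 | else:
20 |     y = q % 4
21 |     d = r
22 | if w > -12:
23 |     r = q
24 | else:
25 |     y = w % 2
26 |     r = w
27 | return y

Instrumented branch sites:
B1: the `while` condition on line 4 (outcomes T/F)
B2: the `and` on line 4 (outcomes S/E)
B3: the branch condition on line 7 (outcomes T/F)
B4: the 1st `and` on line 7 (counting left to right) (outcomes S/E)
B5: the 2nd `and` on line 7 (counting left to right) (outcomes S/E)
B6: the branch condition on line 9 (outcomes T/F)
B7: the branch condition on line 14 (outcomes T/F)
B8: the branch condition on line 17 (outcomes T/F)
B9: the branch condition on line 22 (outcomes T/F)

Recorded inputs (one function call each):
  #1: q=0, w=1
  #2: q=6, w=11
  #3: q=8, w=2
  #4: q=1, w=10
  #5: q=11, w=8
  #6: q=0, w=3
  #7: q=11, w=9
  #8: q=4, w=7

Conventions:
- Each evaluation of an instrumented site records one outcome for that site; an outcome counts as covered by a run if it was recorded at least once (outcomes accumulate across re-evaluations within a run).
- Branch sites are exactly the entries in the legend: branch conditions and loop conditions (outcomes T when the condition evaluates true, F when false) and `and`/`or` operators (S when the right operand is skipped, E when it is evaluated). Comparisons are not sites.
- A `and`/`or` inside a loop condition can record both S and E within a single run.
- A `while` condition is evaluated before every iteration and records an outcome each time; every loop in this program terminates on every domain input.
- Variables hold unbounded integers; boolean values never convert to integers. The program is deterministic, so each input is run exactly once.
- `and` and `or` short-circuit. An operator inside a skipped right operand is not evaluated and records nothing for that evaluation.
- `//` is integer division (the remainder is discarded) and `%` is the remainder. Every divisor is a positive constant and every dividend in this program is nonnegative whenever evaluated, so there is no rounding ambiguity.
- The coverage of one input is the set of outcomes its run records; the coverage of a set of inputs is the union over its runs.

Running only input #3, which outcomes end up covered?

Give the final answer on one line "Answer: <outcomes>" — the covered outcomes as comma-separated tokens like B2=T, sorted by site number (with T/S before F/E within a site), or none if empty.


Simulating input #3 (q=8, w=2) step by step:
  B2->E, B1->F, B4->E, B5->S, B3->F, B6->T, B7->F, B9->T
as a set, this run covers: B1=F, B2=E, B3=F, B4=E, B5=S, B6=T, B7=F, B9=T
Answer: B1=F, B2=E, B3=F, B4=E, B5=S, B6=T, B7=F, B9=T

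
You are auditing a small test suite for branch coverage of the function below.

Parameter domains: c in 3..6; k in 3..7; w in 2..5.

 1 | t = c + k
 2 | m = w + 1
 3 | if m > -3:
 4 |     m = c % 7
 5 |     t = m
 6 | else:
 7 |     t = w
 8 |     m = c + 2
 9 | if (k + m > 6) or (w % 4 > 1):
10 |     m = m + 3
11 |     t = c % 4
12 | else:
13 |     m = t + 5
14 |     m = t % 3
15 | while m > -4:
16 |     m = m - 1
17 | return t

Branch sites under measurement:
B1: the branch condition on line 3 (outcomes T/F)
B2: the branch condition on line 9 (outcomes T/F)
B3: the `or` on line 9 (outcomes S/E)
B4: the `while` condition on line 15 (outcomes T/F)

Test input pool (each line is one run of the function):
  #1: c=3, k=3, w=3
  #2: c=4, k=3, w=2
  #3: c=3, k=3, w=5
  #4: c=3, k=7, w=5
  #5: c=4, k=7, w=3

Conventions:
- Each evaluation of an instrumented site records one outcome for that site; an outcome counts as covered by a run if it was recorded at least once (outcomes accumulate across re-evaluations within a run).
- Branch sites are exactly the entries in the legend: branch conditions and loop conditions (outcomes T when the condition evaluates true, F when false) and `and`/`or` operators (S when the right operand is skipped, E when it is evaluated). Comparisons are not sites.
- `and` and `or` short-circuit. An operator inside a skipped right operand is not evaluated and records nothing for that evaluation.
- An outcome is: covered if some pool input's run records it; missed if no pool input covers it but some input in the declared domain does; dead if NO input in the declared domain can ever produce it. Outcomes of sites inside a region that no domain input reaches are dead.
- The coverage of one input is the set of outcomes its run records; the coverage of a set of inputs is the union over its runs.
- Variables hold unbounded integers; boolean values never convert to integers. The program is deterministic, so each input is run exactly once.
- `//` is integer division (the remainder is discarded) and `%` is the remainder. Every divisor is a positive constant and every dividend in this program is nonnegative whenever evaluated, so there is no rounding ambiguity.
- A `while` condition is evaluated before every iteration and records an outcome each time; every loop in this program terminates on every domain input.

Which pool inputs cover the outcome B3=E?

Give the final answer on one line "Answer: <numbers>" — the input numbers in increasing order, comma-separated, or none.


input #1 (c=3, k=3, w=3): hits B3=E
input #2 (c=4, k=3, w=2): never hits B3=E
input #3 (c=3, k=3, w=5): hits B3=E
input #4 (c=3, k=7, w=5): never hits B3=E
input #5 (c=4, k=7, w=3): never hits B3=E
Answer: 1, 3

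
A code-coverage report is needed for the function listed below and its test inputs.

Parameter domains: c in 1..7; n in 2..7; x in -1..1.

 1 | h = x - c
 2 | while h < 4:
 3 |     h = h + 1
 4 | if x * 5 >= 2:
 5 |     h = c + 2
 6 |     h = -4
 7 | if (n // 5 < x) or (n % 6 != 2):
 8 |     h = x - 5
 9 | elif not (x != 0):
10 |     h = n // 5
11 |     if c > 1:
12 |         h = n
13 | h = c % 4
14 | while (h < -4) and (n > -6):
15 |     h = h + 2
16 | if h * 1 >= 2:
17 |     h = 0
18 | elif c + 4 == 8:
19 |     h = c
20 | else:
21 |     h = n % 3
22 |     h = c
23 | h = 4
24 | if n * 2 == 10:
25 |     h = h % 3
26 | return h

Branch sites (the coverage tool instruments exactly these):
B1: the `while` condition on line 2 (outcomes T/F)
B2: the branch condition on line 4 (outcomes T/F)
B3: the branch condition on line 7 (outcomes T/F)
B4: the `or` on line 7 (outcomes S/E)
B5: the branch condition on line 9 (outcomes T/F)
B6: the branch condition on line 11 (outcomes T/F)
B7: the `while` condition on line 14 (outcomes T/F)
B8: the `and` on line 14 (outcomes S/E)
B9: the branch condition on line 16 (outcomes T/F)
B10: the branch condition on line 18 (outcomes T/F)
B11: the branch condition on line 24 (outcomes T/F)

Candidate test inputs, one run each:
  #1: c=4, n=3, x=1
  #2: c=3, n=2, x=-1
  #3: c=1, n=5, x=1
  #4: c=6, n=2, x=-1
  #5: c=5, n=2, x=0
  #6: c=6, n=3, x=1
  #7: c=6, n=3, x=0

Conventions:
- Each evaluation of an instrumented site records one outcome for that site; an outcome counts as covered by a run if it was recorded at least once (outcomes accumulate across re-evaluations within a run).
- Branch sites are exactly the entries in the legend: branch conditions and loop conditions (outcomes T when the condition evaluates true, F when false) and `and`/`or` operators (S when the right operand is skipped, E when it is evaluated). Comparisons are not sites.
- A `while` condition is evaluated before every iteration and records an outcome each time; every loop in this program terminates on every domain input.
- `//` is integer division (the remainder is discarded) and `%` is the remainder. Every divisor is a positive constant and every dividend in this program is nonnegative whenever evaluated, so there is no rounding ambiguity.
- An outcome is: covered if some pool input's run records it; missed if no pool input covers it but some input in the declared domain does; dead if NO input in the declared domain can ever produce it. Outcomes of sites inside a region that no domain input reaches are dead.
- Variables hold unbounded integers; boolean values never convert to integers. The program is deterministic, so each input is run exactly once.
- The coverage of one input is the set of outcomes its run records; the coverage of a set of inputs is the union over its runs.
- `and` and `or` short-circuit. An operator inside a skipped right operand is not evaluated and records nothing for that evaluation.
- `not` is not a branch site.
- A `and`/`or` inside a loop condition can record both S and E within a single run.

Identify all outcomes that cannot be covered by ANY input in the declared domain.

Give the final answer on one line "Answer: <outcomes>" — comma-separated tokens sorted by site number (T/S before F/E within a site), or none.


running all 126 domain inputs and tallying outcomes:
  B7=T: no domain input ever produces it -> dead
  B8=E: no domain input ever produces it -> dead
  reachable outcomes have witnesses, e.g. B1=T (e.g. c=1, n=2, x=-1), B1=F (e.g. c=1, n=2, x=-1), B2=T (e.g. c=1, n=2, x=1), B2=F (e.g. c=1, n=2, x=-1)
Answer: B7=T, B8=E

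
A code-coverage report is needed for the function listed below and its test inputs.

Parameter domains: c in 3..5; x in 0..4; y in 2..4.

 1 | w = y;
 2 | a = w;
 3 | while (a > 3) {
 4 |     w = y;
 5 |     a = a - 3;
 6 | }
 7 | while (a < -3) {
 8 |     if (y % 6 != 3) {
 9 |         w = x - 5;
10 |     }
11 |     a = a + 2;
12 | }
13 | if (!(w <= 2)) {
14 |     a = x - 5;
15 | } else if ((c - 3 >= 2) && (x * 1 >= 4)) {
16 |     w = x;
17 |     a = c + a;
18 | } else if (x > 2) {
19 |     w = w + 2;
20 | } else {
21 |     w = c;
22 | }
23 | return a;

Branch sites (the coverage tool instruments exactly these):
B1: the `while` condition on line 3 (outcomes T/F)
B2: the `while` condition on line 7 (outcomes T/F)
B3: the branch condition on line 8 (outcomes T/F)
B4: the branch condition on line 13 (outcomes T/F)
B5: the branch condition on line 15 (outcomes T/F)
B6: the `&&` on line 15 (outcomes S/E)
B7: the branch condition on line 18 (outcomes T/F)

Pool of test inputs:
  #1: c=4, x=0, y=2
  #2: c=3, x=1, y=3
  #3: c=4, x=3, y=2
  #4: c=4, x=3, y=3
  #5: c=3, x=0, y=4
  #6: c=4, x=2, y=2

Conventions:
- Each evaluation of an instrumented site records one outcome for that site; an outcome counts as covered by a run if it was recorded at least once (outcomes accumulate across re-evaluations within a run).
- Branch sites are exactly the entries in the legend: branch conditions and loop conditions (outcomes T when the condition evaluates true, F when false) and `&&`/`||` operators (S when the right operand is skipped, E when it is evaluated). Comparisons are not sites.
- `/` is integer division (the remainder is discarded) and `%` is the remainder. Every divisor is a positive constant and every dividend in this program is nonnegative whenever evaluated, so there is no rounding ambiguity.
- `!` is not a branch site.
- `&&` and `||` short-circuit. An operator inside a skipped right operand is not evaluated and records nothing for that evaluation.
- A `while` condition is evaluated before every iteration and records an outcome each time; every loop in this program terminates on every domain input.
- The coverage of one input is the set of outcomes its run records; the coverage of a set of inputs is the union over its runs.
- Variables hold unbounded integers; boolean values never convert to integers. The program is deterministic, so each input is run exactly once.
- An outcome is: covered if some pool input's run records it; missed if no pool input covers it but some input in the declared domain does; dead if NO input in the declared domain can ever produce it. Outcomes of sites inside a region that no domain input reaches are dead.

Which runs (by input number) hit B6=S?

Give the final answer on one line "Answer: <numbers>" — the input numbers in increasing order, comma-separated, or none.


input #1 (c=4, x=0, y=2): records B6=S
input #2 (c=3, x=1, y=3): does not record B6=S
input #3 (c=4, x=3, y=2): records B6=S
input #4 (c=4, x=3, y=3): does not record B6=S
input #5 (c=3, x=0, y=4): does not record B6=S
input #6 (c=4, x=2, y=2): records B6=S
Answer: 1, 3, 6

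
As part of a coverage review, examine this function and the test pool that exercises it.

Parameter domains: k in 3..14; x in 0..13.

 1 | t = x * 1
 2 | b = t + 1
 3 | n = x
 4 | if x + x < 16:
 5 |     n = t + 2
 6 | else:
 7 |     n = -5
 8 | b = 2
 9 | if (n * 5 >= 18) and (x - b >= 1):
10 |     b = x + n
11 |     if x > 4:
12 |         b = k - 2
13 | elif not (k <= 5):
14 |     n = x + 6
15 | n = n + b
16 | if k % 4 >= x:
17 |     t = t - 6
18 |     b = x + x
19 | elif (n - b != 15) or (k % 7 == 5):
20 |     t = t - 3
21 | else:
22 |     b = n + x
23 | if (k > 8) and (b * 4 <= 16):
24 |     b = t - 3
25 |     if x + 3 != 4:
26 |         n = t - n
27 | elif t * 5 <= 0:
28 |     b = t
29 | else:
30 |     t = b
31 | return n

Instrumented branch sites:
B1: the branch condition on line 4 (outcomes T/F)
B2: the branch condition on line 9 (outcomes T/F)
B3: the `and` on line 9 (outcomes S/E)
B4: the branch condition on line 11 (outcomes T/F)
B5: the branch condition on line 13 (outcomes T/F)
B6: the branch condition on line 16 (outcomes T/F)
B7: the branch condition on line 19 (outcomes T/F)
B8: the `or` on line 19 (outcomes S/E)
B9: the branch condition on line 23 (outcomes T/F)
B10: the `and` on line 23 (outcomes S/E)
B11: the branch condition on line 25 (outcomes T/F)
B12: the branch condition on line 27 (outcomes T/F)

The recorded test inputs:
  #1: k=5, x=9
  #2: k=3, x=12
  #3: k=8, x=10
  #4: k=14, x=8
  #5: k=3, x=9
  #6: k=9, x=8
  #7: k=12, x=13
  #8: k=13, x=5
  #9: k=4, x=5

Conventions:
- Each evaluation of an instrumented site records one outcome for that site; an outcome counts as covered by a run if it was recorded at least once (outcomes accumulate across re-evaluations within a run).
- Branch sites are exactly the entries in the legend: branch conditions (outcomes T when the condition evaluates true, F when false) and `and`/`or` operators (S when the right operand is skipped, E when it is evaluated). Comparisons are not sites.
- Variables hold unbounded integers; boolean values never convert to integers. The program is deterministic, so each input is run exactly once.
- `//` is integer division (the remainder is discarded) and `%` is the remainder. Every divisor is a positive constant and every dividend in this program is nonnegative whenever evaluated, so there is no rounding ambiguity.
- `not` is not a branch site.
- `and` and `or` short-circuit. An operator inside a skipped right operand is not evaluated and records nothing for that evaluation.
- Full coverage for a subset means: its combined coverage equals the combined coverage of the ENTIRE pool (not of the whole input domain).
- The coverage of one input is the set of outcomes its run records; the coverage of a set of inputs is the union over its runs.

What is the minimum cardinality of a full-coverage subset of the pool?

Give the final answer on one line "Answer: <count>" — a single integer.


#1 (k=5, x=9) -> B1->F, B3->S, B2->F, B5->F, B6->F, B8->S, B7->T, B10->S, B9->F, B12->F; covered: B1=F, B2=F, B3=S, B5=F, B6=F, B7=T, B8=S, B9=F, B10=S, B12=F
#2 (k=3, x=12) -> B1->F, B3->S, B2->F, B5->F, B6->F, B8->S, B7->T, B10->S, B9->F, B12->F; covered: B1=F, B2=F, B3=S, B5=F, B6=F, B7=T, B8=S, B9=F, B10=S, B12=F
#3 (k=8, x=10) -> B1->F, B3->S, B2->F, B5->T, B6->F, B8->S, B7->T, B10->S, B9->F, B12->F; covered: B1=F, B2=F, B3=S, B5=T, B6=F, B7=T, B8=S, B9=F, B10=S, B12=F
#4 (k=14, x=8) -> B1->F, B3->S, B2->F, B5->T, B6->F, B8->S, B7->T, B10->E, B9->T, B11->T; covered: B1=F, B2=F, B3=S, B5=T, B6=F, B7=T, B8=S, B9=T, B10=E, B11=T
#5 (k=3, x=9) -> B1->F, B3->S, B2->F, B5->F, B6->F, B8->S, B7->T, B10->S, B9->F, B12->F; covered: B1=F, B2=F, B3=S, B5=F, B6=F, B7=T, B8=S, B9=F, B10=S, B12=F
#6 (k=9, x=8) -> B1->F, B3->S, B2->F, B5->T, B6->F, B8->S, B7->T, B10->E, B9->T, B11->T; covered: B1=F, B2=F, B3=S, B5=T, B6=F, B7=T, B8=S, B9=T, B10=E, B11=T
#7 (k=12, x=13) -> B1->F, B3->S, B2->F, B5->T, B6->F, B8->S, B7->T, B10->E, B9->T, B11->T; covered: B1=F, B2=F, B3=S, B5=T, B6=F, B7=T, B8=S, B9=T, B10=E, B11=T
#8 (k=13, x=5) -> B1->T, B3->E, B2->T, B4->T, B6->F, B8->S, B7->T, B10->E, B9->F, B12->F; covered: B1=T, B2=T, B3=E, B4=T, B6=F, B7=T, B8=S, B9=F, B10=E, B12=F
#9 (k=4, x=5) -> B1->T, B3->E, B2->T, B4->T, B6->F, B8->S, B7->T, B10->S, B9->F, B12->F; covered: B1=T, B2=T, B3=E, B4=T, B6=F, B7=T, B8=S, B9=F, B10=S, B12=F
the full pool covers 18 outcomes: B1=T, B1=F, B2=T, B2=F, B3=S, B3=E, B4=T, B5=T, B5=F, B6=F, B7=T, B8=S, B9=T, B9=F, B10=S, B10=E, B11=T, B12=F
every size-1 subset falls short of the 18 outcomes (best: 10/18)
every size-2 subset falls short of the 18 outcomes (best: 17/18)
at size 3, {1, 4, 8} reaches all 18 outcomes; every lexicographically earlier size-3 subset fails
Answer: 3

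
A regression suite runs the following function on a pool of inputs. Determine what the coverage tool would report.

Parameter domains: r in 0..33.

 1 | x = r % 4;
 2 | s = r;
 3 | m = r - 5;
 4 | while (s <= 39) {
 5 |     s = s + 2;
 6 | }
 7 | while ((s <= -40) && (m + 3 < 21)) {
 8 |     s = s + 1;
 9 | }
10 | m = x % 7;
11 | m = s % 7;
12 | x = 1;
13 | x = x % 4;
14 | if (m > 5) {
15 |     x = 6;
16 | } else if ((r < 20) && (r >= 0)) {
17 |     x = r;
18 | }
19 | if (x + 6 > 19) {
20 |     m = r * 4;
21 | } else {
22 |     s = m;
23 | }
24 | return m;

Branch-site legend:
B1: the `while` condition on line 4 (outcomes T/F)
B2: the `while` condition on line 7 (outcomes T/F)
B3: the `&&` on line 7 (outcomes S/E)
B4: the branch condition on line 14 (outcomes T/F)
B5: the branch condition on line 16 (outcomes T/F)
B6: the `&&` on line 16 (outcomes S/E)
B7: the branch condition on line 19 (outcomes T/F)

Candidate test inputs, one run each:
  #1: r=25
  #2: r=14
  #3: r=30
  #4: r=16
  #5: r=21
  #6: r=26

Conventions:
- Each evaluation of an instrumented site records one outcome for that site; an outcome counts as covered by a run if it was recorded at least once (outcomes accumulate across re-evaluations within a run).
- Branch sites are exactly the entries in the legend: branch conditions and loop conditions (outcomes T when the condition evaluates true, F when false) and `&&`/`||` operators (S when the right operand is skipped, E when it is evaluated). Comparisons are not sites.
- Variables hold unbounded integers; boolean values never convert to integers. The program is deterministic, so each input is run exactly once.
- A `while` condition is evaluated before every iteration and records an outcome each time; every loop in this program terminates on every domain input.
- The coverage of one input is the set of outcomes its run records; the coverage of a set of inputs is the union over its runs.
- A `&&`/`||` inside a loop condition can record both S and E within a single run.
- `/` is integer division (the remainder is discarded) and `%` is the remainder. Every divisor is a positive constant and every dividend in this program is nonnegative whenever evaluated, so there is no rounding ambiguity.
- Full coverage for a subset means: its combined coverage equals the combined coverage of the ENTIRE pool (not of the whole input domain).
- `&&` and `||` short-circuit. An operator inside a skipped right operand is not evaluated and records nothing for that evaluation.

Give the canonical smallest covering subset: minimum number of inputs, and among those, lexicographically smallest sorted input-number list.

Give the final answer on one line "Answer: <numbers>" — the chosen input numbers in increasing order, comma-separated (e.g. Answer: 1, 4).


input #1 (r=25): covers B1=T, B1=F, B2=F, B3=S, B4=T, B7=F
input #2 (r=14): covers B1=T, B1=F, B2=F, B3=S, B4=F, B5=T, B6=E, B7=T
input #3 (r=30): covers B1=T, B1=F, B2=F, B3=S, B4=F, B5=F, B6=S, B7=F
input #4 (r=16): covers B1=T, B1=F, B2=F, B3=S, B4=F, B5=T, B6=E, B7=T
input #5 (r=21): covers B1=T, B1=F, B2=F, B3=S, B4=T, B7=F
input #6 (r=26): covers B1=T, B1=F, B2=F, B3=S, B4=F, B5=F, B6=S, B7=F
together the pool reaches 12 outcomes: B1=T, B1=F, B2=F, B3=S, B4=T, B4=F, B5=T, B5=F, B6=S, B6=E, B7=T, B7=F
no size-1 subset reaches all 12 outcomes (best union: 8/12)
no size-2 subset reaches all 12 outcomes (best union: 11/12)
at size 3, {1, 2, 3} reaches all 12 outcomes; every lexicographically earlier size-3 subset fails
Answer: 1, 2, 3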